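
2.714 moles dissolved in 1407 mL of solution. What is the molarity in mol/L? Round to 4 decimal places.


Convert volume to liters: V_L = V_mL / 1000.
V_L = 1407 / 1000 = 1.407 L
M = n / V_L = 2.714 / 1.407
M = 1.92892679 mol/L, rounded to 4 dp:

1.9289 mol/L


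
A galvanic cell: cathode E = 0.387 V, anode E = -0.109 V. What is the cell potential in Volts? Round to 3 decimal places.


Standard cell potential: E_cell = E_cathode - E_anode.
E_cell = 0.387 - (-0.109)
E_cell = 0.496 V, rounded to 3 dp:

0.496 V


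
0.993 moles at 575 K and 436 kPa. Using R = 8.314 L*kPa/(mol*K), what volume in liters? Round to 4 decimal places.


PV = nRT, solve for V = nRT / P.
nRT = 0.993 * 8.314 * 575 = 4747.0861
V = 4747.0861 / 436
V = 10.88781216 L, rounded to 4 dp:

10.8878 L


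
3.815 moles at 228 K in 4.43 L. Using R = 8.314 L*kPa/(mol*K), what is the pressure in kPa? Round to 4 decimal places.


PV = nRT, solve for P = nRT / V.
nRT = 3.815 * 8.314 * 228 = 7231.6835
P = 7231.6835 / 4.43
P = 1632.43419865 kPa, rounded to 4 dp:

1632.4342 kPa


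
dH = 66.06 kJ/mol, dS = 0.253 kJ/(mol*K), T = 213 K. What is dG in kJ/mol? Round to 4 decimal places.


Gibbs: dG = dH - T*dS (consistent units, dS already in kJ/(mol*K)).
T*dS = 213 * 0.253 = 53.889
dG = 66.06 - (53.889)
dG = 12.171 kJ/mol, rounded to 4 dp:

12.1710 kJ/mol


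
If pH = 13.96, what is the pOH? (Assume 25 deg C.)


At 25 deg C, pH + pOH = 14.
pOH = 14 - pH = 14 - 13.96
pOH = 0.04:

0.04


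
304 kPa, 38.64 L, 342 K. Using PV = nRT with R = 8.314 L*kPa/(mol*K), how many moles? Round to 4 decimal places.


PV = nRT, solve for n = PV / (RT).
PV = 304 * 38.64 = 11746.56
RT = 8.314 * 342 = 2843.388
n = 11746.56 / 2843.388
n = 4.13118435 mol, rounded to 4 dp:

4.1312 mol


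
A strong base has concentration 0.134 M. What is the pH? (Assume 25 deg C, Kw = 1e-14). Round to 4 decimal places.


A strong base dissociates completely, so [OH-] equals the given concentration.
pOH = -log10([OH-]) = -log10(0.134) = 0.872895
pH = 14 - pOH = 14 - 0.872895
pH = 13.127105, rounded to 4 dp:

13.1271


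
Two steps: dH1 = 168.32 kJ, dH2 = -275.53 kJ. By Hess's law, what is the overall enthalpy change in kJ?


Hess's law: enthalpy is a state function, so add the step enthalpies.
dH_total = dH1 + dH2 = 168.32 + (-275.53)
dH_total = -107.21 kJ:

-107.21 kJ


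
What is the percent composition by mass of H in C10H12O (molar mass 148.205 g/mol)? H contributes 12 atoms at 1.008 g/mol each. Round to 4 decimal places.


pct = 100 * (n_elem * M_elem) / M_total
mass_contribution = 12 * 1.008 = 12.096 g/mol
pct = 100 * 12.096 / 148.205
pct = 8.16166796 %, rounded to 4 dp:

8.1617 %


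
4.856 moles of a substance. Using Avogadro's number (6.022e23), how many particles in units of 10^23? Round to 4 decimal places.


N = n * NA, then divide by 1e23 for the requested units.
N / 1e23 = n * 6.022
N / 1e23 = 4.856 * 6.022
N / 1e23 = 29.242832, rounded to 4 dp:

29.2428


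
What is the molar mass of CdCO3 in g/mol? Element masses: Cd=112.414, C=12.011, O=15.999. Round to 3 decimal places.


M = sum(count * atomic_mass) over atoms.
M = 1*112.414 + 1*12.011 + 3*15.999
M = 112.414 + 12.011 + 47.997
M = 172.422 g/mol, rounded to 3 dp:

172.422 g/mol


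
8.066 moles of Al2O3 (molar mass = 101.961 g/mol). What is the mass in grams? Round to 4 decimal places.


mass = n * M
mass = 8.066 * 101.961
mass = 822.417426 g, rounded to 4 dp:

822.4174 g


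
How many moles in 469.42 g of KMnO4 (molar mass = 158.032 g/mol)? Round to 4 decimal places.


n = mass / M
n = 469.42 / 158.032
n = 2.97041106 mol, rounded to 4 dp:

2.9704 mol


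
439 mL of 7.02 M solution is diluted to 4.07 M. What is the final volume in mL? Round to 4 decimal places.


Dilution: M1*V1 = M2*V2, solve for V2.
V2 = M1*V1 / M2
V2 = 7.02 * 439 / 4.07
V2 = 3081.78 / 4.07
V2 = 757.19410319 mL, rounded to 4 dp:

757.1941 mL


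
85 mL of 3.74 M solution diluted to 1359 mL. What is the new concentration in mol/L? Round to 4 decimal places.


Dilution: M1*V1 = M2*V2, solve for M2.
M2 = M1*V1 / V2
M2 = 3.74 * 85 / 1359
M2 = 317.9 / 1359
M2 = 0.233922 mol/L, rounded to 4 dp:

0.2339 mol/L


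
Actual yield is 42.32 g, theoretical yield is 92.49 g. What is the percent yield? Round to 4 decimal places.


% yield = 100 * actual / theoretical
% yield = 100 * 42.32 / 92.49
% yield = 45.75629798 %, rounded to 4 dp:

45.7563 %


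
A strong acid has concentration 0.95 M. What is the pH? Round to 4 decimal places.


A strong acid dissociates completely, so [H+] equals the given concentration.
pH = -log10([H+]) = -log10(0.95)
pH = 0.02227639, rounded to 4 dp:

0.0223


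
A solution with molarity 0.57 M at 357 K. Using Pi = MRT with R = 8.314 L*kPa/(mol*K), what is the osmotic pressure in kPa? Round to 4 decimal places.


Osmotic pressure (van't Hoff): Pi = M*R*T.
RT = 8.314 * 357 = 2968.098
Pi = 0.57 * 2968.098
Pi = 1691.81586 kPa, rounded to 4 dp:

1691.8159 kPa


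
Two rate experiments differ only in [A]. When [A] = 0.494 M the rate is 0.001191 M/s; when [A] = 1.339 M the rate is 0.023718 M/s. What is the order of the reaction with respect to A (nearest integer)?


Rate is proportional to [A]^n, so rate2/rate1 = ([A]2/[A]1)^n. Take logs to solve for n.
rate2/rate1 = 0.023718 / 0.001191 = 19.9144
[A]2/[A]1 = 1.339 / 0.494 = 2.7105
n = ln(19.9144) / ln(2.7105) = 3.0
Nearest integer order:

3


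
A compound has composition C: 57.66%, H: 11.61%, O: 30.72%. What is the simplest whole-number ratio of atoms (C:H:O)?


Assume 100 g of compound, divide each mass% by atomic mass to get moles, then normalize by the smallest to get a raw atom ratio.
Moles per 100 g: C: 57.66/12.011 = 4.8006, H: 11.61/1.008 = 11.5179, O: 30.72/15.999 = 1.9201
Raw ratio (divide by min = 1.9201): C: 2.5, H: 5.999, O: 1.0
Multiply by 2 to clear fractions: C: 5.0 ~= 5, H: 11.997 ~= 12, O: 2.0 ~= 2
Reduce by GCD to get the simplest whole-number ratio:

5:12:2


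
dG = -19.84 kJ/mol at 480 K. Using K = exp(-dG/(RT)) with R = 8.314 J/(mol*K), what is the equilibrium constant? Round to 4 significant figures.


dG is in kJ/mol; multiply by 1000 to match R in J/(mol*K).
RT = 8.314 * 480 = 3990.72 J/mol
exponent = -dG*1000 / (RT) = -(-19.84*1000) / 3990.72 = 4.97153396
K = exp(4.97153396)
K = 144.24799, rounded to 4 significant figures:

144.2


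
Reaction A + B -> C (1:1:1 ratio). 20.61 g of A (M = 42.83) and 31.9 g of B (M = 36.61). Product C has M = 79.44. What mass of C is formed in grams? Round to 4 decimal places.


Find moles of each reactant; the smaller value is the limiting reagent in a 1:1:1 reaction, so moles_C equals moles of the limiter.
n_A = mass_A / M_A = 20.61 / 42.83 = 0.481205 mol
n_B = mass_B / M_B = 31.9 / 36.61 = 0.871347 mol
Limiting reagent: A (smaller), n_limiting = 0.481205 mol
mass_C = n_limiting * M_C = 0.481205 * 79.44
mass_C = 38.2269252 g, rounded to 4 dp:

38.2269 g


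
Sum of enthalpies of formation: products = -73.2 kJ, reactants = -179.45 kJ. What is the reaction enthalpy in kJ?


dH_rxn = sum(dH_f products) - sum(dH_f reactants)
dH_rxn = -73.2 - (-179.45)
dH_rxn = 106.25 kJ:

106.25 kJ


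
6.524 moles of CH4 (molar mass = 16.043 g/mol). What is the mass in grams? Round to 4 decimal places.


mass = n * M
mass = 6.524 * 16.043
mass = 104.664532 g, rounded to 4 dp:

104.6645 g


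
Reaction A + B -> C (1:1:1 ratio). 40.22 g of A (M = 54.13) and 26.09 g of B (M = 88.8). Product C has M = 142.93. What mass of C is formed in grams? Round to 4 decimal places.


Find moles of each reactant; the smaller value is the limiting reagent in a 1:1:1 reaction, so moles_C equals moles of the limiter.
n_A = mass_A / M_A = 40.22 / 54.13 = 0.743026 mol
n_B = mass_B / M_B = 26.09 / 88.8 = 0.293806 mol
Limiting reagent: B (smaller), n_limiting = 0.293806 mol
mass_C = n_limiting * M_C = 0.293806 * 142.93
mass_C = 41.99369158 g, rounded to 4 dp:

41.9937 g


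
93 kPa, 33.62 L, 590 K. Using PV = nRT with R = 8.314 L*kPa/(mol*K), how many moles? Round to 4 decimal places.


PV = nRT, solve for n = PV / (RT).
PV = 93 * 33.62 = 3126.66
RT = 8.314 * 590 = 4905.26
n = 3126.66 / 4905.26
n = 0.63740964 mol, rounded to 4 dp:

0.6374 mol


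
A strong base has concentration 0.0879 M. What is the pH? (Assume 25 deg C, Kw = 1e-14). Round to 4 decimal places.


A strong base dissociates completely, so [OH-] equals the given concentration.
pOH = -log10([OH-]) = -log10(0.0879) = 1.056011
pH = 14 - pOH = 14 - 1.056011
pH = 12.943989, rounded to 4 dp:

12.9440


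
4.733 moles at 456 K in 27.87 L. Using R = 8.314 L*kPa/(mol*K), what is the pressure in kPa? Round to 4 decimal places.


PV = nRT, solve for P = nRT / V.
nRT = 4.733 * 8.314 * 456 = 17943.6739
P = 17943.6739 / 27.87
P = 643.8347291 kPa, rounded to 4 dp:

643.8347 kPa


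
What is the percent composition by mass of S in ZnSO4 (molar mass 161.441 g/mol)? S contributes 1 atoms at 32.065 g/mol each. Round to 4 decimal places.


pct = 100 * (n_elem * M_elem) / M_total
mass_contribution = 1 * 32.065 = 32.065 g/mol
pct = 100 * 32.065 / 161.441
pct = 19.86174516 %, rounded to 4 dp:

19.8617 %


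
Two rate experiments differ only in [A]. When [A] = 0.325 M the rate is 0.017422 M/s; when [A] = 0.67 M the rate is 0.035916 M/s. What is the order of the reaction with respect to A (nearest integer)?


Rate is proportional to [A]^n, so rate2/rate1 = ([A]2/[A]1)^n. Take logs to solve for n.
rate2/rate1 = 0.035916 / 0.017422 = 2.0615
[A]2/[A]1 = 0.67 / 0.325 = 2.0615
n = ln(2.0615) / ln(2.0615) = 1.0
Nearest integer order:

1


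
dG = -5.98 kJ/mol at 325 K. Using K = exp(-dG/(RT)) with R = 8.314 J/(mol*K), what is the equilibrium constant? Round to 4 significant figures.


dG is in kJ/mol; multiply by 1000 to match R in J/(mol*K).
RT = 8.314 * 325 = 2702.05 J/mol
exponent = -dG*1000 / (RT) = -(-5.98*1000) / 2702.05 = 2.21313447
K = exp(2.21313447)
K = 9.1443342, rounded to 4 significant figures:

9.144


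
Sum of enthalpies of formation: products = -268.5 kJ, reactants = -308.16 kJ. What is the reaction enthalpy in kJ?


dH_rxn = sum(dH_f products) - sum(dH_f reactants)
dH_rxn = -268.5 - (-308.16)
dH_rxn = 39.66 kJ:

39.66 kJ


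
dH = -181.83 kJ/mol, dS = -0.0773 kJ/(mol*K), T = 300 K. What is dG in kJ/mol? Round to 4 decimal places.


Gibbs: dG = dH - T*dS (consistent units, dS already in kJ/(mol*K)).
T*dS = 300 * -0.0773 = -23.19
dG = -181.83 - (-23.19)
dG = -158.64 kJ/mol, rounded to 4 dp:

-158.6400 kJ/mol


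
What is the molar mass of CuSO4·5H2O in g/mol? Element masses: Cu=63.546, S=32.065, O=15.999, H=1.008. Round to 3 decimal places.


M = sum(count * atomic_mass) over atoms.
M = 1*63.546 + 1*32.065 + 9*15.999 + 10*1.008
M = 63.546 + 32.065 + 143.991 + 10.08
M = 249.682 g/mol, rounded to 3 dp:

249.682 g/mol


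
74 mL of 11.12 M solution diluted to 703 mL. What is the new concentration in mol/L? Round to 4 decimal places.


Dilution: M1*V1 = M2*V2, solve for M2.
M2 = M1*V1 / V2
M2 = 11.12 * 74 / 703
M2 = 822.88 / 703
M2 = 1.17052632 mol/L, rounded to 4 dp:

1.1705 mol/L


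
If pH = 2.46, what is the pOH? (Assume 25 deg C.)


At 25 deg C, pH + pOH = 14.
pOH = 14 - pH = 14 - 2.46
pOH = 11.54:

11.54


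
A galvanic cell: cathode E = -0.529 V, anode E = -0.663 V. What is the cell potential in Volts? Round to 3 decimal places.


Standard cell potential: E_cell = E_cathode - E_anode.
E_cell = -0.529 - (-0.663)
E_cell = 0.134 V, rounded to 3 dp:

0.134 V


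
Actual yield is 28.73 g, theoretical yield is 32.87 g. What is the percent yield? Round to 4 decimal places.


% yield = 100 * actual / theoretical
% yield = 100 * 28.73 / 32.87
% yield = 87.40492851 %, rounded to 4 dp:

87.4049 %


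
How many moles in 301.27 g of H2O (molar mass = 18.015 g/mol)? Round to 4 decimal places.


n = mass / M
n = 301.27 / 18.015
n = 16.72328615 mol, rounded to 4 dp:

16.7233 mol


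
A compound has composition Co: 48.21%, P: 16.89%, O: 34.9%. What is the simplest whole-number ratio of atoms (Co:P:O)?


Assume 100 g of compound, divide each mass% by atomic mass to get moles, then normalize by the smallest to get a raw atom ratio.
Moles per 100 g: Co: 48.21/58.933 = 0.818, P: 16.89/30.974 = 0.5453, O: 34.9/15.999 = 2.1814
Raw ratio (divide by min = 0.5453): Co: 1.5, P: 1.0, O: 4.0
Multiply by 2 to clear fractions: Co: 3.0 ~= 3, P: 2.0 ~= 2, O: 8.001 ~= 8
Reduce by GCD to get the simplest whole-number ratio:

3:2:8


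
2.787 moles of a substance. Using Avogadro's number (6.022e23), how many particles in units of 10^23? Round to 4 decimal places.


N = n * NA, then divide by 1e23 for the requested units.
N / 1e23 = n * 6.022
N / 1e23 = 2.787 * 6.022
N / 1e23 = 16.783314, rounded to 4 dp:

16.7833


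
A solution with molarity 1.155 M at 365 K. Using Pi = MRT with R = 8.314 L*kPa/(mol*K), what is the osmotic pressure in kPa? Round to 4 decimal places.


Osmotic pressure (van't Hoff): Pi = M*R*T.
RT = 8.314 * 365 = 3034.61
Pi = 1.155 * 3034.61
Pi = 3504.97455 kPa, rounded to 4 dp:

3504.9746 kPa


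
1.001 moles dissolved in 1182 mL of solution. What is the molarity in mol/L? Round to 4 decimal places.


Convert volume to liters: V_L = V_mL / 1000.
V_L = 1182 / 1000 = 1.182 L
M = n / V_L = 1.001 / 1.182
M = 0.84686971 mol/L, rounded to 4 dp:

0.8469 mol/L


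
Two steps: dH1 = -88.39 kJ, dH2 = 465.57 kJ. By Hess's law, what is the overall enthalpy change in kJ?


Hess's law: enthalpy is a state function, so add the step enthalpies.
dH_total = dH1 + dH2 = -88.39 + (465.57)
dH_total = 377.18 kJ:

377.18 kJ


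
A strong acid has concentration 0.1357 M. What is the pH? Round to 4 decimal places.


A strong acid dissociates completely, so [H+] equals the given concentration.
pH = -log10([H+]) = -log10(0.1357)
pH = 0.86742015, rounded to 4 dp:

0.8674


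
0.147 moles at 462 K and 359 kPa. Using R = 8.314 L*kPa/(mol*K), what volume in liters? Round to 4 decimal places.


PV = nRT, solve for V = nRT / P.
nRT = 0.147 * 8.314 * 462 = 564.637
V = 564.637 / 359
V = 1.57280501 L, rounded to 4 dp:

1.5728 L


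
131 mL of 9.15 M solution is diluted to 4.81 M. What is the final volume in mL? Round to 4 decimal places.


Dilution: M1*V1 = M2*V2, solve for V2.
V2 = M1*V1 / M2
V2 = 9.15 * 131 / 4.81
V2 = 1198.65 / 4.81
V2 = 249.1995842 mL, rounded to 4 dp:

249.1996 mL


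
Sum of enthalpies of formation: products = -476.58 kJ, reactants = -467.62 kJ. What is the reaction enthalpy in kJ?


dH_rxn = sum(dH_f products) - sum(dH_f reactants)
dH_rxn = -476.58 - (-467.62)
dH_rxn = -8.96 kJ:

-8.96 kJ


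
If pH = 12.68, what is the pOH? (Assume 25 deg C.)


At 25 deg C, pH + pOH = 14.
pOH = 14 - pH = 14 - 12.68
pOH = 1.32:

1.32


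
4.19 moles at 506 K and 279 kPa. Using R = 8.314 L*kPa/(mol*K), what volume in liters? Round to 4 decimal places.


PV = nRT, solve for V = nRT / P.
nRT = 4.19 * 8.314 * 506 = 17626.844
V = 17626.844 / 279
V = 63.17865233 L, rounded to 4 dp:

63.1787 L


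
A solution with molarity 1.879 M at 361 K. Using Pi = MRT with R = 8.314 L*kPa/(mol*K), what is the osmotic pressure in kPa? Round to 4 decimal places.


Osmotic pressure (van't Hoff): Pi = M*R*T.
RT = 8.314 * 361 = 3001.354
Pi = 1.879 * 3001.354
Pi = 5639.544166 kPa, rounded to 4 dp:

5639.5442 kPa


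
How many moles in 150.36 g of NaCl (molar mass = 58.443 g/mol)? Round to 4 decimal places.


n = mass / M
n = 150.36 / 58.443
n = 2.57276321 mol, rounded to 4 dp:

2.5728 mol


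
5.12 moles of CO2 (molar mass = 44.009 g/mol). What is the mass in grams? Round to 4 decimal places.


mass = n * M
mass = 5.12 * 44.009
mass = 225.32608 g, rounded to 4 dp:

225.3261 g


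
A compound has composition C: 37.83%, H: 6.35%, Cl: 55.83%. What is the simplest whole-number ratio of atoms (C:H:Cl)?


Assume 100 g of compound, divide each mass% by atomic mass to get moles, then normalize by the smallest to get a raw atom ratio.
Moles per 100 g: C: 37.83/12.011 = 3.1496, H: 6.35/1.008 = 6.2996, Cl: 55.83/35.453 = 1.5748
Raw ratio (divide by min = 1.5748): C: 2.0, H: 4.0, Cl: 1.0
Multiply by 1 to clear fractions: C: 2.0 ~= 2, H: 4.0 ~= 4, Cl: 1.0 ~= 1
Reduce by GCD to get the simplest whole-number ratio:

2:4:1


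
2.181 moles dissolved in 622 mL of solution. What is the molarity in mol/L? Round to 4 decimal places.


Convert volume to liters: V_L = V_mL / 1000.
V_L = 622 / 1000 = 0.622 L
M = n / V_L = 2.181 / 0.622
M = 3.50643087 mol/L, rounded to 4 dp:

3.5064 mol/L


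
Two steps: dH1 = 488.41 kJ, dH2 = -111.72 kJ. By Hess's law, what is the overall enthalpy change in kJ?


Hess's law: enthalpy is a state function, so add the step enthalpies.
dH_total = dH1 + dH2 = 488.41 + (-111.72)
dH_total = 376.69 kJ:

376.69 kJ


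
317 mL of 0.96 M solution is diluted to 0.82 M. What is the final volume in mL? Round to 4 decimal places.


Dilution: M1*V1 = M2*V2, solve for V2.
V2 = M1*V1 / M2
V2 = 0.96 * 317 / 0.82
V2 = 304.32 / 0.82
V2 = 371.12195122 mL, rounded to 4 dp:

371.1220 mL


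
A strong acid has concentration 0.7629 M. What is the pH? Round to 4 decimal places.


A strong acid dissociates completely, so [H+] equals the given concentration.
pH = -log10([H+]) = -log10(0.7629)
pH = 0.11753239, rounded to 4 dp:

0.1175


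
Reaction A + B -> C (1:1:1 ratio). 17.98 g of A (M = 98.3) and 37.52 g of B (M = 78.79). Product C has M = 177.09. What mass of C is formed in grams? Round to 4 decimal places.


Find moles of each reactant; the smaller value is the limiting reagent in a 1:1:1 reaction, so moles_C equals moles of the limiter.
n_A = mass_A / M_A = 17.98 / 98.3 = 0.182909 mol
n_B = mass_B / M_B = 37.52 / 78.79 = 0.476203 mol
Limiting reagent: A (smaller), n_limiting = 0.182909 mol
mass_C = n_limiting * M_C = 0.182909 * 177.09
mass_C = 32.39135481 g, rounded to 4 dp:

32.3914 g


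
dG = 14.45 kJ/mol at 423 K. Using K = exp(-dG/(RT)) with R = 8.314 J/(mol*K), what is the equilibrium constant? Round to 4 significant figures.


dG is in kJ/mol; multiply by 1000 to match R in J/(mol*K).
RT = 8.314 * 423 = 3516.822 J/mol
exponent = -dG*1000 / (RT) = -(14.45*1000) / 3516.822 = -4.10882325
K = exp(-4.10882325)
K = 0.016427094, rounded to 4 significant figures:

0.01643


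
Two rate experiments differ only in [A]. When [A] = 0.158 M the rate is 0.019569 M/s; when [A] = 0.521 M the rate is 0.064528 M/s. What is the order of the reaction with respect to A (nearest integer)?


Rate is proportional to [A]^n, so rate2/rate1 = ([A]2/[A]1)^n. Take logs to solve for n.
rate2/rate1 = 0.064528 / 0.019569 = 3.2975
[A]2/[A]1 = 0.521 / 0.158 = 3.2975
n = ln(3.2975) / ln(3.2975) = 1.0
Nearest integer order:

1


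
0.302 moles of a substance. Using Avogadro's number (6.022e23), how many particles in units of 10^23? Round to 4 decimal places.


N = n * NA, then divide by 1e23 for the requested units.
N / 1e23 = n * 6.022
N / 1e23 = 0.302 * 6.022
N / 1e23 = 1.818644, rounded to 4 dp:

1.8186


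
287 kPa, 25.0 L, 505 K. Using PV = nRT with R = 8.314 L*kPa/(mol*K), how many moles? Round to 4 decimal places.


PV = nRT, solve for n = PV / (RT).
PV = 287 * 25.0 = 7175.0
RT = 8.314 * 505 = 4198.57
n = 7175.0 / 4198.57
n = 1.70891518 mol, rounded to 4 dp:

1.7089 mol


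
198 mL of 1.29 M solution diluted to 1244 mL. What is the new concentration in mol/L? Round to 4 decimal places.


Dilution: M1*V1 = M2*V2, solve for M2.
M2 = M1*V1 / V2
M2 = 1.29 * 198 / 1244
M2 = 255.42 / 1244
M2 = 0.20532154 mol/L, rounded to 4 dp:

0.2053 mol/L


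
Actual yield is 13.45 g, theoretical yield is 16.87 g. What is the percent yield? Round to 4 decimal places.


% yield = 100 * actual / theoretical
% yield = 100 * 13.45 / 16.87
% yield = 79.72732662 %, rounded to 4 dp:

79.7273 %


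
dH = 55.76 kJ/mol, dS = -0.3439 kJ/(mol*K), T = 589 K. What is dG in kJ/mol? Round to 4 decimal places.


Gibbs: dG = dH - T*dS (consistent units, dS already in kJ/(mol*K)).
T*dS = 589 * -0.3439 = -202.5571
dG = 55.76 - (-202.5571)
dG = 258.3171 kJ/mol, rounded to 4 dp:

258.3171 kJ/mol


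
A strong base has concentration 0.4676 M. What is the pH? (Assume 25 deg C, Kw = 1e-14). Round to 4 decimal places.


A strong base dissociates completely, so [OH-] equals the given concentration.
pOH = -log10([OH-]) = -log10(0.4676) = 0.330125
pH = 14 - pOH = 14 - 0.330125
pH = 13.669875, rounded to 4 dp:

13.6699


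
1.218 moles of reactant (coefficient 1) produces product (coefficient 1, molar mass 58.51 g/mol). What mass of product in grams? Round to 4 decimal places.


Use the coefficient ratio to convert reactant moles to product moles, then multiply by the product's molar mass.
moles_P = moles_R * (coeff_P / coeff_R) = 1.218 * (1/1) = 1.218
mass_P = moles_P * M_P = 1.218 * 58.51
mass_P = 71.26518 g, rounded to 4 dp:

71.2652 g


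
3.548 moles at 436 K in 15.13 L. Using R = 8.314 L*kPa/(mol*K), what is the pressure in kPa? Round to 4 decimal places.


PV = nRT, solve for P = nRT / V.
nRT = 3.548 * 8.314 * 436 = 12861.1594
P = 12861.1594 / 15.13
P = 850.04358229 kPa, rounded to 4 dp:

850.0436 kPa


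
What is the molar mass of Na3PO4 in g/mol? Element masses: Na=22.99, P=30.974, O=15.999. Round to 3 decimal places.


M = sum(count * atomic_mass) over atoms.
M = 3*22.99 + 1*30.974 + 4*15.999
M = 68.97 + 30.974 + 63.996
M = 163.94 g/mol, rounded to 3 dp:

163.940 g/mol


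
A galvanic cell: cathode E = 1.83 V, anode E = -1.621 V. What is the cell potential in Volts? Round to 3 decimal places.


Standard cell potential: E_cell = E_cathode - E_anode.
E_cell = 1.83 - (-1.621)
E_cell = 3.451 V, rounded to 3 dp:

3.451 V


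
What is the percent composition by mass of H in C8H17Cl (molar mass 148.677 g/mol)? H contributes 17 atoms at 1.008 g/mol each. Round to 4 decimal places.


pct = 100 * (n_elem * M_elem) / M_total
mass_contribution = 17 * 1.008 = 17.136 g/mol
pct = 100 * 17.136 / 148.677
pct = 11.52565629 %, rounded to 4 dp:

11.5257 %


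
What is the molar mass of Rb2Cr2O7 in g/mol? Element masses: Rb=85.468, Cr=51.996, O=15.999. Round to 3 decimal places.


M = sum(count * atomic_mass) over atoms.
M = 2*85.468 + 2*51.996 + 7*15.999
M = 170.936 + 103.992 + 111.993
M = 386.921 g/mol, rounded to 3 dp:

386.921 g/mol


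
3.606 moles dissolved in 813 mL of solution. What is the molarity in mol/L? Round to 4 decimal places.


Convert volume to liters: V_L = V_mL / 1000.
V_L = 813 / 1000 = 0.813 L
M = n / V_L = 3.606 / 0.813
M = 4.43542435 mol/L, rounded to 4 dp:

4.4354 mol/L


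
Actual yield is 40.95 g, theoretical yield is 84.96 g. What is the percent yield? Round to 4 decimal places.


% yield = 100 * actual / theoretical
% yield = 100 * 40.95 / 84.96
% yield = 48.19915254 %, rounded to 4 dp:

48.1992 %


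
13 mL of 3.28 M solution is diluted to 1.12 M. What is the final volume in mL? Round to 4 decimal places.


Dilution: M1*V1 = M2*V2, solve for V2.
V2 = M1*V1 / M2
V2 = 3.28 * 13 / 1.12
V2 = 42.64 / 1.12
V2 = 38.07142857 mL, rounded to 4 dp:

38.0714 mL


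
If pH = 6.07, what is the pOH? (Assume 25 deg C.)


At 25 deg C, pH + pOH = 14.
pOH = 14 - pH = 14 - 6.07
pOH = 7.93:

7.93


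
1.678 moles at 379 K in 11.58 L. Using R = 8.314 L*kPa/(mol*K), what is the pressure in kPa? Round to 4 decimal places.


PV = nRT, solve for P = nRT / V.
nRT = 1.678 * 8.314 * 379 = 5287.3881
P = 5287.3881 / 11.58
P = 456.5965544 kPa, rounded to 4 dp:

456.5966 kPa


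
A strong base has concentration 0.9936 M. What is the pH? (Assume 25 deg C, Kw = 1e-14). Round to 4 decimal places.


A strong base dissociates completely, so [OH-] equals the given concentration.
pOH = -log10([OH-]) = -log10(0.9936) = 0.002788
pH = 14 - pOH = 14 - 0.002788
pH = 13.997212, rounded to 4 dp:

13.9972


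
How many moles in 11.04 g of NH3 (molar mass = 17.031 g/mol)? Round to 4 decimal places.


n = mass / M
n = 11.04 / 17.031
n = 0.6482297 mol, rounded to 4 dp:

0.6482 mol


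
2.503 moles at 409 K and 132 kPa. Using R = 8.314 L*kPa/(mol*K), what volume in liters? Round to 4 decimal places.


PV = nRT, solve for V = nRT / P.
nRT = 2.503 * 8.314 * 409 = 8511.2663
V = 8511.2663 / 132
V = 64.47929015 L, rounded to 4 dp:

64.4793 L


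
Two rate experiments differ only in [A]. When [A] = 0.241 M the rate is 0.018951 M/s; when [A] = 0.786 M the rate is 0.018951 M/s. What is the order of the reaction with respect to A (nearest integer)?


Rate is proportional to [A]^n, so rate2/rate1 = ([A]2/[A]1)^n. Take logs to solve for n.
rate2/rate1 = 0.018951 / 0.018951 = 1.0
[A]2/[A]1 = 0.786 / 0.241 = 3.2614
n = ln(1.0) / ln(3.2614) = 0.0
Nearest integer order:

0


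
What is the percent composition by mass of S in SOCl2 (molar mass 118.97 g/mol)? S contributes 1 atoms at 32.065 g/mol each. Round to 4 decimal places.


pct = 100 * (n_elem * M_elem) / M_total
mass_contribution = 1 * 32.065 = 32.065 g/mol
pct = 100 * 32.065 / 118.97
pct = 26.95217282 %, rounded to 4 dp:

26.9522 %


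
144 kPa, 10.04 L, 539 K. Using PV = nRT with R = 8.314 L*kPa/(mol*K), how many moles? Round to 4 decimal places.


PV = nRT, solve for n = PV / (RT).
PV = 144 * 10.04 = 1445.76
RT = 8.314 * 539 = 4481.246
n = 1445.76 / 4481.246
n = 0.32262456 mol, rounded to 4 dp:

0.3226 mol


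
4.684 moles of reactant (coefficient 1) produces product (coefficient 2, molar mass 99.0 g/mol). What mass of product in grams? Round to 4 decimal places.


Use the coefficient ratio to convert reactant moles to product moles, then multiply by the product's molar mass.
moles_P = moles_R * (coeff_P / coeff_R) = 4.684 * (2/1) = 9.368
mass_P = moles_P * M_P = 9.368 * 99.0
mass_P = 927.432 g, rounded to 4 dp:

927.4320 g


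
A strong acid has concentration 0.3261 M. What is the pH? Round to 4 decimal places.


A strong acid dissociates completely, so [H+] equals the given concentration.
pH = -log10([H+]) = -log10(0.3261)
pH = 0.4866492, rounded to 4 dp:

0.4866


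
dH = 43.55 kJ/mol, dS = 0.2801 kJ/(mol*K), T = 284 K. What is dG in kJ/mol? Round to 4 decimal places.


Gibbs: dG = dH - T*dS (consistent units, dS already in kJ/(mol*K)).
T*dS = 284 * 0.2801 = 79.5484
dG = 43.55 - (79.5484)
dG = -35.9984 kJ/mol, rounded to 4 dp:

-35.9984 kJ/mol


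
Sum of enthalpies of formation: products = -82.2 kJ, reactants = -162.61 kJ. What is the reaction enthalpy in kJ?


dH_rxn = sum(dH_f products) - sum(dH_f reactants)
dH_rxn = -82.2 - (-162.61)
dH_rxn = 80.41 kJ:

80.41 kJ


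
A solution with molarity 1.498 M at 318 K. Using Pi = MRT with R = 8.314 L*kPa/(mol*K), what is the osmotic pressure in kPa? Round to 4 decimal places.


Osmotic pressure (van't Hoff): Pi = M*R*T.
RT = 8.314 * 318 = 2643.852
Pi = 1.498 * 2643.852
Pi = 3960.490296 kPa, rounded to 4 dp:

3960.4903 kPa


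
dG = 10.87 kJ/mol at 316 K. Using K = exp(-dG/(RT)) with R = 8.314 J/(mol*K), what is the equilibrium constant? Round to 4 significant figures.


dG is in kJ/mol; multiply by 1000 to match R in J/(mol*K).
RT = 8.314 * 316 = 2627.224 J/mol
exponent = -dG*1000 / (RT) = -(10.87*1000) / 2627.224 = -4.13744698
K = exp(-4.13744698)
K = 0.015963555, rounded to 4 significant figures:

0.01596


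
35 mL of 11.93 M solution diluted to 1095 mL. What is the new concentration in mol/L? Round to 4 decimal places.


Dilution: M1*V1 = M2*V2, solve for M2.
M2 = M1*V1 / V2
M2 = 11.93 * 35 / 1095
M2 = 417.55 / 1095
M2 = 0.3813242 mol/L, rounded to 4 dp:

0.3813 mol/L


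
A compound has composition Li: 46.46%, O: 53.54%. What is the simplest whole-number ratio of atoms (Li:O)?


Assume 100 g of compound, divide each mass% by atomic mass to get moles, then normalize by the smallest to get a raw atom ratio.
Moles per 100 g: Li: 46.46/6.941 = 6.6936, O: 53.54/15.999 = 3.3465
Raw ratio (divide by min = 3.3465): Li: 2.0, O: 1.0
Multiply by 1 to clear fractions: Li: 2.0 ~= 2, O: 1.0 ~= 1
Reduce by GCD to get the simplest whole-number ratio:

2:1


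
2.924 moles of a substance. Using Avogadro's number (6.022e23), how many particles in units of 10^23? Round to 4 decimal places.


N = n * NA, then divide by 1e23 for the requested units.
N / 1e23 = n * 6.022
N / 1e23 = 2.924 * 6.022
N / 1e23 = 17.608328, rounded to 4 dp:

17.6083


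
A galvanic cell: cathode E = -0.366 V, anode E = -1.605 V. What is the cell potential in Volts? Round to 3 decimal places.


Standard cell potential: E_cell = E_cathode - E_anode.
E_cell = -0.366 - (-1.605)
E_cell = 1.239 V, rounded to 3 dp:

1.239 V


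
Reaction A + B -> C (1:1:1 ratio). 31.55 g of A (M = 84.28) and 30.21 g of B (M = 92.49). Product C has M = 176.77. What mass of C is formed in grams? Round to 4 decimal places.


Find moles of each reactant; the smaller value is the limiting reagent in a 1:1:1 reaction, so moles_C equals moles of the limiter.
n_A = mass_A / M_A = 31.55 / 84.28 = 0.374347 mol
n_B = mass_B / M_B = 30.21 / 92.49 = 0.32663 mol
Limiting reagent: B (smaller), n_limiting = 0.32663 mol
mass_C = n_limiting * M_C = 0.32663 * 176.77
mass_C = 57.7383851 g, rounded to 4 dp:

57.7384 g


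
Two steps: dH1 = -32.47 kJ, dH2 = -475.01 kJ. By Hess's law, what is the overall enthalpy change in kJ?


Hess's law: enthalpy is a state function, so add the step enthalpies.
dH_total = dH1 + dH2 = -32.47 + (-475.01)
dH_total = -507.48 kJ:

-507.48 kJ


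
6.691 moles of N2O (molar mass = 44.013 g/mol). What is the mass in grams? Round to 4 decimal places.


mass = n * M
mass = 6.691 * 44.013
mass = 294.490983 g, rounded to 4 dp:

294.4910 g


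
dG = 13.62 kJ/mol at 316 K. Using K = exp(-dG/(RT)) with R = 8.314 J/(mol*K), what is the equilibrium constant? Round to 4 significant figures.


dG is in kJ/mol; multiply by 1000 to match R in J/(mol*K).
RT = 8.314 * 316 = 2627.224 J/mol
exponent = -dG*1000 / (RT) = -(13.62*1000) / 2627.224 = -5.18417919
K = exp(-5.18417919)
K = 0.005604535, rounded to 4 significant figures:

0.005605


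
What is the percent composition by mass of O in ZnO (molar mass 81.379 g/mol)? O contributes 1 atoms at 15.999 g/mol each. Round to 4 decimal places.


pct = 100 * (n_elem * M_elem) / M_total
mass_contribution = 1 * 15.999 = 15.999 g/mol
pct = 100 * 15.999 / 81.379
pct = 19.65986311 %, rounded to 4 dp:

19.6599 %


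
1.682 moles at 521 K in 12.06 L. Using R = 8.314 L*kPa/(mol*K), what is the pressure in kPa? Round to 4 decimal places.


PV = nRT, solve for P = nRT / V.
nRT = 1.682 * 8.314 * 521 = 7285.7411
P = 7285.7411 / 12.06
P = 604.12446932 kPa, rounded to 4 dp:

604.1245 kPa


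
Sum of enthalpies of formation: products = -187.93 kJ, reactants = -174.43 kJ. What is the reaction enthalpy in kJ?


dH_rxn = sum(dH_f products) - sum(dH_f reactants)
dH_rxn = -187.93 - (-174.43)
dH_rxn = -13.5 kJ:

-13.50 kJ


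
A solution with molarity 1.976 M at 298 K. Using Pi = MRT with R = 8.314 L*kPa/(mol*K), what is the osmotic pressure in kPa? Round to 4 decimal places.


Osmotic pressure (van't Hoff): Pi = M*R*T.
RT = 8.314 * 298 = 2477.572
Pi = 1.976 * 2477.572
Pi = 4895.682272 kPa, rounded to 4 dp:

4895.6823 kPa


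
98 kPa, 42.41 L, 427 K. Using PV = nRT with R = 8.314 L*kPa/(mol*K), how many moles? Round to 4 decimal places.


PV = nRT, solve for n = PV / (RT).
PV = 98 * 42.41 = 4156.18
RT = 8.314 * 427 = 3550.078
n = 4156.18 / 3550.078
n = 1.17072921 mol, rounded to 4 dp:

1.1707 mol


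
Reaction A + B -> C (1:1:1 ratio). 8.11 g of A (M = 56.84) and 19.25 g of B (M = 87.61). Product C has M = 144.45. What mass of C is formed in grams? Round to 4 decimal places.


Find moles of each reactant; the smaller value is the limiting reagent in a 1:1:1 reaction, so moles_C equals moles of the limiter.
n_A = mass_A / M_A = 8.11 / 56.84 = 0.142681 mol
n_B = mass_B / M_B = 19.25 / 87.61 = 0.219724 mol
Limiting reagent: A (smaller), n_limiting = 0.142681 mol
mass_C = n_limiting * M_C = 0.142681 * 144.45
mass_C = 20.61027045 g, rounded to 4 dp:

20.6103 g


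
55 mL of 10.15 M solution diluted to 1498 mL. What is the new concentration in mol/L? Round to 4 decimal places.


Dilution: M1*V1 = M2*V2, solve for M2.
M2 = M1*V1 / V2
M2 = 10.15 * 55 / 1498
M2 = 558.25 / 1498
M2 = 0.37266355 mol/L, rounded to 4 dp:

0.3727 mol/L


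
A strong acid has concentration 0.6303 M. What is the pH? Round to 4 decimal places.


A strong acid dissociates completely, so [H+] equals the given concentration.
pH = -log10([H+]) = -log10(0.6303)
pH = 0.20045269, rounded to 4 dp:

0.2005


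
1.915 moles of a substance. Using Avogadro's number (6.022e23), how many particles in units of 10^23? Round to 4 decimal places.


N = n * NA, then divide by 1e23 for the requested units.
N / 1e23 = n * 6.022
N / 1e23 = 1.915 * 6.022
N / 1e23 = 11.53213, rounded to 4 dp:

11.5321


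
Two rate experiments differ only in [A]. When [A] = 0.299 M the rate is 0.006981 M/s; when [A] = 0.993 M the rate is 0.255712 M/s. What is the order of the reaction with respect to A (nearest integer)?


Rate is proportional to [A]^n, so rate2/rate1 = ([A]2/[A]1)^n. Take logs to solve for n.
rate2/rate1 = 0.255712 / 0.006981 = 36.6297
[A]2/[A]1 = 0.993 / 0.299 = 3.3211
n = ln(36.6297) / ln(3.3211) = 3.0
Nearest integer order:

3


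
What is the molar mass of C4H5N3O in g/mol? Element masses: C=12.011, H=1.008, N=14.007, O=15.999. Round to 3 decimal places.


M = sum(count * atomic_mass) over atoms.
M = 4*12.011 + 5*1.008 + 3*14.007 + 1*15.999
M = 48.044 + 5.04 + 42.021 + 15.999
M = 111.104 g/mol, rounded to 3 dp:

111.104 g/mol


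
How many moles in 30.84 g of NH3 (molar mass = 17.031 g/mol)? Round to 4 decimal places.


n = mass / M
n = 30.84 / 17.031
n = 1.81081557 mol, rounded to 4 dp:

1.8108 mol


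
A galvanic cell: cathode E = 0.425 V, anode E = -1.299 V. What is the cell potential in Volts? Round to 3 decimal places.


Standard cell potential: E_cell = E_cathode - E_anode.
E_cell = 0.425 - (-1.299)
E_cell = 1.724 V, rounded to 3 dp:

1.724 V


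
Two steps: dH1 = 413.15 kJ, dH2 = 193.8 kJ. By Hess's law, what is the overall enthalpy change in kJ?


Hess's law: enthalpy is a state function, so add the step enthalpies.
dH_total = dH1 + dH2 = 413.15 + (193.8)
dH_total = 606.95 kJ:

606.95 kJ


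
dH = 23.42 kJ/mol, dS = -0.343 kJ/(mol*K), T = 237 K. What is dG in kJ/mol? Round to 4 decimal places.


Gibbs: dG = dH - T*dS (consistent units, dS already in kJ/(mol*K)).
T*dS = 237 * -0.343 = -81.291
dG = 23.42 - (-81.291)
dG = 104.711 kJ/mol, rounded to 4 dp:

104.7110 kJ/mol


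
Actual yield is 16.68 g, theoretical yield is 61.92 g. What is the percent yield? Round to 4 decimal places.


% yield = 100 * actual / theoretical
% yield = 100 * 16.68 / 61.92
% yield = 26.9379845 %, rounded to 4 dp:

26.9380 %


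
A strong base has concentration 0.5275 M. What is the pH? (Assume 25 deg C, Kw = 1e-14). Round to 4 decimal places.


A strong base dissociates completely, so [OH-] equals the given concentration.
pOH = -log10([OH-]) = -log10(0.5275) = 0.277778
pH = 14 - pOH = 14 - 0.277778
pH = 13.722222, rounded to 4 dp:

13.7222


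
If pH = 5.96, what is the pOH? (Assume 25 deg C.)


At 25 deg C, pH + pOH = 14.
pOH = 14 - pH = 14 - 5.96
pOH = 8.04:

8.04


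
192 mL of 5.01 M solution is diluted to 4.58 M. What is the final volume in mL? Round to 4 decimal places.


Dilution: M1*V1 = M2*V2, solve for V2.
V2 = M1*V1 / M2
V2 = 5.01 * 192 / 4.58
V2 = 961.92 / 4.58
V2 = 210.02620087 mL, rounded to 4 dp:

210.0262 mL


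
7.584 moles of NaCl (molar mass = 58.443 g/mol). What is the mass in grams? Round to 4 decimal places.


mass = n * M
mass = 7.584 * 58.443
mass = 443.231712 g, rounded to 4 dp:

443.2317 g


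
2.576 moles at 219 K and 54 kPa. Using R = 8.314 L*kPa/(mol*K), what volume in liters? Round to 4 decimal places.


PV = nRT, solve for V = nRT / P.
nRT = 2.576 * 8.314 * 219 = 4690.2932
V = 4690.2932 / 54
V = 86.85728148 L, rounded to 4 dp:

86.8573 L


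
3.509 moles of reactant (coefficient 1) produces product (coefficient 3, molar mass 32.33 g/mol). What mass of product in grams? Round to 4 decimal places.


Use the coefficient ratio to convert reactant moles to product moles, then multiply by the product's molar mass.
moles_P = moles_R * (coeff_P / coeff_R) = 3.509 * (3/1) = 10.527
mass_P = moles_P * M_P = 10.527 * 32.33
mass_P = 340.33791 g, rounded to 4 dp:

340.3379 g


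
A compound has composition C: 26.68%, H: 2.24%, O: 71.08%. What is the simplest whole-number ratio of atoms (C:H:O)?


Assume 100 g of compound, divide each mass% by atomic mass to get moles, then normalize by the smallest to get a raw atom ratio.
Moles per 100 g: C: 26.68/12.011 = 2.2213, H: 2.24/1.008 = 2.2222, O: 71.08/15.999 = 4.4428
Raw ratio (divide by min = 2.2213): C: 1.0, H: 1.0, O: 2.0
Multiply by 1 to clear fractions: C: 1.0 ~= 1, H: 1.0 ~= 1, O: 2.0 ~= 2
Reduce by GCD to get the simplest whole-number ratio:

1:1:2


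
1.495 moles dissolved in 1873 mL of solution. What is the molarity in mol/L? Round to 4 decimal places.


Convert volume to liters: V_L = V_mL / 1000.
V_L = 1873 / 1000 = 1.873 L
M = n / V_L = 1.495 / 1.873
M = 0.79818473 mol/L, rounded to 4 dp:

0.7982 mol/L


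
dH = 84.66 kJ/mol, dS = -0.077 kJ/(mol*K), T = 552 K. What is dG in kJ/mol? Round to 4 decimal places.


Gibbs: dG = dH - T*dS (consistent units, dS already in kJ/(mol*K)).
T*dS = 552 * -0.077 = -42.504
dG = 84.66 - (-42.504)
dG = 127.164 kJ/mol, rounded to 4 dp:

127.1640 kJ/mol


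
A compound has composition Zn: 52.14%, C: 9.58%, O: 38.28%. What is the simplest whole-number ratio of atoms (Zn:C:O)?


Assume 100 g of compound, divide each mass% by atomic mass to get moles, then normalize by the smallest to get a raw atom ratio.
Moles per 100 g: Zn: 52.14/65.38 = 0.7975, C: 9.58/12.011 = 0.7976, O: 38.28/15.999 = 2.3926
Raw ratio (divide by min = 0.7975): Zn: 1.0, C: 1.0, O: 3.0
Multiply by 1 to clear fractions: Zn: 1.0 ~= 1, C: 1.0 ~= 1, O: 3.0 ~= 3
Reduce by GCD to get the simplest whole-number ratio:

1:1:3


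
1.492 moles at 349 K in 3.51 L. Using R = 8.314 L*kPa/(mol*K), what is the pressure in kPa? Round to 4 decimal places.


PV = nRT, solve for P = nRT / V.
nRT = 1.492 * 8.314 * 349 = 4329.1663
P = 4329.1663 / 3.51
P = 1233.38071225 kPa, rounded to 4 dp:

1233.3807 kPa


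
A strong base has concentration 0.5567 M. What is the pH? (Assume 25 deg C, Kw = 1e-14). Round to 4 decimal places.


A strong base dissociates completely, so [OH-] equals the given concentration.
pOH = -log10([OH-]) = -log10(0.5567) = 0.254379
pH = 14 - pOH = 14 - 0.254379
pH = 13.745621, rounded to 4 dp:

13.7456


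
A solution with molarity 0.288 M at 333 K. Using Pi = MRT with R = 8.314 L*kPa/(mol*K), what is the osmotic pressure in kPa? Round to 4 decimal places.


Osmotic pressure (van't Hoff): Pi = M*R*T.
RT = 8.314 * 333 = 2768.562
Pi = 0.288 * 2768.562
Pi = 797.345856 kPa, rounded to 4 dp:

797.3459 kPa


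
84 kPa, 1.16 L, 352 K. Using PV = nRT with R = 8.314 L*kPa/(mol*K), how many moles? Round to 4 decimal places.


PV = nRT, solve for n = PV / (RT).
PV = 84 * 1.16 = 97.44
RT = 8.314 * 352 = 2926.528
n = 97.44 / 2926.528
n = 0.03329543 mol, rounded to 4 dp:

0.0333 mol


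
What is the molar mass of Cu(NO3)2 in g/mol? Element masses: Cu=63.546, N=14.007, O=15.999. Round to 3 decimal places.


M = sum(count * atomic_mass) over atoms.
M = 1*63.546 + 2*14.007 + 6*15.999
M = 63.546 + 28.014 + 95.994
M = 187.554 g/mol, rounded to 3 dp:

187.554 g/mol


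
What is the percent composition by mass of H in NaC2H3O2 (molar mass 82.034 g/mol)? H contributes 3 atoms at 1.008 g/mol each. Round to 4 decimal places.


pct = 100 * (n_elem * M_elem) / M_total
mass_contribution = 3 * 1.008 = 3.024 g/mol
pct = 100 * 3.024 / 82.034
pct = 3.68627642 %, rounded to 4 dp:

3.6863 %


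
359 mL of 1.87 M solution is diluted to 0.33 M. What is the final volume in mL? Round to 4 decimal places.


Dilution: M1*V1 = M2*V2, solve for V2.
V2 = M1*V1 / M2
V2 = 1.87 * 359 / 0.33
V2 = 671.33 / 0.33
V2 = 2034.33333333 mL, rounded to 4 dp:

2034.3333 mL
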